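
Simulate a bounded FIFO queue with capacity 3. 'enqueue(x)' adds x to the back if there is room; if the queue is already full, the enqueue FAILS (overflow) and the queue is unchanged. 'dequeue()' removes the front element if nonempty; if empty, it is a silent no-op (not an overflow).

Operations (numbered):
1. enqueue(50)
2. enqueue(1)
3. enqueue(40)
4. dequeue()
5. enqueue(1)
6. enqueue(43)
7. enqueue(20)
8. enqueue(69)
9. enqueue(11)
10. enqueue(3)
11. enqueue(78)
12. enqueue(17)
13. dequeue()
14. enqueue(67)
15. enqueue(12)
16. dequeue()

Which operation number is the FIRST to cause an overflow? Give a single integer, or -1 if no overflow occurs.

Answer: 6

Derivation:
1. enqueue(50): size=1
2. enqueue(1): size=2
3. enqueue(40): size=3
4. dequeue(): size=2
5. enqueue(1): size=3
6. enqueue(43): size=3=cap → OVERFLOW (fail)
7. enqueue(20): size=3=cap → OVERFLOW (fail)
8. enqueue(69): size=3=cap → OVERFLOW (fail)
9. enqueue(11): size=3=cap → OVERFLOW (fail)
10. enqueue(3): size=3=cap → OVERFLOW (fail)
11. enqueue(78): size=3=cap → OVERFLOW (fail)
12. enqueue(17): size=3=cap → OVERFLOW (fail)
13. dequeue(): size=2
14. enqueue(67): size=3
15. enqueue(12): size=3=cap → OVERFLOW (fail)
16. dequeue(): size=2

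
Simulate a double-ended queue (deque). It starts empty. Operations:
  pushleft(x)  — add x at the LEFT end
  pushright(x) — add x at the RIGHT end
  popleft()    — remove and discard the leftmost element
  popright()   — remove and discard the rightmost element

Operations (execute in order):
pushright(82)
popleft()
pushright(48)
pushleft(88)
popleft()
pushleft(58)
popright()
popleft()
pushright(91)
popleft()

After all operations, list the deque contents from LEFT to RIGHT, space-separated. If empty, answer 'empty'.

Answer: empty

Derivation:
pushright(82): [82]
popleft(): []
pushright(48): [48]
pushleft(88): [88, 48]
popleft(): [48]
pushleft(58): [58, 48]
popright(): [58]
popleft(): []
pushright(91): [91]
popleft(): []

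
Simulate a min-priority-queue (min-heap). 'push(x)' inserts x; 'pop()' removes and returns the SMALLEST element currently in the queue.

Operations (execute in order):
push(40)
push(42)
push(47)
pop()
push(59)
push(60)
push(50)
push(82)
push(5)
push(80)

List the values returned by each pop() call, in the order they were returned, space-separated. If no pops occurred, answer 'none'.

push(40): heap contents = [40]
push(42): heap contents = [40, 42]
push(47): heap contents = [40, 42, 47]
pop() → 40: heap contents = [42, 47]
push(59): heap contents = [42, 47, 59]
push(60): heap contents = [42, 47, 59, 60]
push(50): heap contents = [42, 47, 50, 59, 60]
push(82): heap contents = [42, 47, 50, 59, 60, 82]
push(5): heap contents = [5, 42, 47, 50, 59, 60, 82]
push(80): heap contents = [5, 42, 47, 50, 59, 60, 80, 82]

Answer: 40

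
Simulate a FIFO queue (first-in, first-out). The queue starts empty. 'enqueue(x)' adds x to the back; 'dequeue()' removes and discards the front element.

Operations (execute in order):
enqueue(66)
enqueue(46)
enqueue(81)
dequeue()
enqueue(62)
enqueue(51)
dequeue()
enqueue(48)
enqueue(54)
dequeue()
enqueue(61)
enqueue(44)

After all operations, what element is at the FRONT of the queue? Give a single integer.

Answer: 62

Derivation:
enqueue(66): queue = [66]
enqueue(46): queue = [66, 46]
enqueue(81): queue = [66, 46, 81]
dequeue(): queue = [46, 81]
enqueue(62): queue = [46, 81, 62]
enqueue(51): queue = [46, 81, 62, 51]
dequeue(): queue = [81, 62, 51]
enqueue(48): queue = [81, 62, 51, 48]
enqueue(54): queue = [81, 62, 51, 48, 54]
dequeue(): queue = [62, 51, 48, 54]
enqueue(61): queue = [62, 51, 48, 54, 61]
enqueue(44): queue = [62, 51, 48, 54, 61, 44]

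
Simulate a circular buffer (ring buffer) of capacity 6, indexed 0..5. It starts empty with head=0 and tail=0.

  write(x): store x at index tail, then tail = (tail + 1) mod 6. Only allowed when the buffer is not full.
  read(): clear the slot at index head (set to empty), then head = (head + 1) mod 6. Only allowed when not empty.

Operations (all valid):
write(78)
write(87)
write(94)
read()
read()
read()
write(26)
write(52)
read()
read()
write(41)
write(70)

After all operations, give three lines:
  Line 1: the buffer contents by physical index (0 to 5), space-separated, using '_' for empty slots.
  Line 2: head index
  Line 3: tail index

Answer: 70 _ _ _ _ 41
5
1

Derivation:
write(78): buf=[78 _ _ _ _ _], head=0, tail=1, size=1
write(87): buf=[78 87 _ _ _ _], head=0, tail=2, size=2
write(94): buf=[78 87 94 _ _ _], head=0, tail=3, size=3
read(): buf=[_ 87 94 _ _ _], head=1, tail=3, size=2
read(): buf=[_ _ 94 _ _ _], head=2, tail=3, size=1
read(): buf=[_ _ _ _ _ _], head=3, tail=3, size=0
write(26): buf=[_ _ _ 26 _ _], head=3, tail=4, size=1
write(52): buf=[_ _ _ 26 52 _], head=3, tail=5, size=2
read(): buf=[_ _ _ _ 52 _], head=4, tail=5, size=1
read(): buf=[_ _ _ _ _ _], head=5, tail=5, size=0
write(41): buf=[_ _ _ _ _ 41], head=5, tail=0, size=1
write(70): buf=[70 _ _ _ _ 41], head=5, tail=1, size=2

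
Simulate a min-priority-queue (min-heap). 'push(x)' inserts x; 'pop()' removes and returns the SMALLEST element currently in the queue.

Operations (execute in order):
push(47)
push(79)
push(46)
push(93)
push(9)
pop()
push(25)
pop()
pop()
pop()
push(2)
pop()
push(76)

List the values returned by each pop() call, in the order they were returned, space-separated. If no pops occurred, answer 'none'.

push(47): heap contents = [47]
push(79): heap contents = [47, 79]
push(46): heap contents = [46, 47, 79]
push(93): heap contents = [46, 47, 79, 93]
push(9): heap contents = [9, 46, 47, 79, 93]
pop() → 9: heap contents = [46, 47, 79, 93]
push(25): heap contents = [25, 46, 47, 79, 93]
pop() → 25: heap contents = [46, 47, 79, 93]
pop() → 46: heap contents = [47, 79, 93]
pop() → 47: heap contents = [79, 93]
push(2): heap contents = [2, 79, 93]
pop() → 2: heap contents = [79, 93]
push(76): heap contents = [76, 79, 93]

Answer: 9 25 46 47 2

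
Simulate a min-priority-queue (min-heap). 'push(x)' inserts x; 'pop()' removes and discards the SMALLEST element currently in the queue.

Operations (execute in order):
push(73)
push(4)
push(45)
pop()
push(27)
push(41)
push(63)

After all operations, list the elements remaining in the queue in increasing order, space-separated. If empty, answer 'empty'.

push(73): heap contents = [73]
push(4): heap contents = [4, 73]
push(45): heap contents = [4, 45, 73]
pop() → 4: heap contents = [45, 73]
push(27): heap contents = [27, 45, 73]
push(41): heap contents = [27, 41, 45, 73]
push(63): heap contents = [27, 41, 45, 63, 73]

Answer: 27 41 45 63 73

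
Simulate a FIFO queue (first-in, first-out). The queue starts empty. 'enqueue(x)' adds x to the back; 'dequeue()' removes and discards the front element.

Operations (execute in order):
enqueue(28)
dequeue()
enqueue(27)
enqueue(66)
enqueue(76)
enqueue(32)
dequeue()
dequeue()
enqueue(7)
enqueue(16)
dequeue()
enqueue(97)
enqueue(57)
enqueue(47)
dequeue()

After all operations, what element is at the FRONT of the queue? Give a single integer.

enqueue(28): queue = [28]
dequeue(): queue = []
enqueue(27): queue = [27]
enqueue(66): queue = [27, 66]
enqueue(76): queue = [27, 66, 76]
enqueue(32): queue = [27, 66, 76, 32]
dequeue(): queue = [66, 76, 32]
dequeue(): queue = [76, 32]
enqueue(7): queue = [76, 32, 7]
enqueue(16): queue = [76, 32, 7, 16]
dequeue(): queue = [32, 7, 16]
enqueue(97): queue = [32, 7, 16, 97]
enqueue(57): queue = [32, 7, 16, 97, 57]
enqueue(47): queue = [32, 7, 16, 97, 57, 47]
dequeue(): queue = [7, 16, 97, 57, 47]

Answer: 7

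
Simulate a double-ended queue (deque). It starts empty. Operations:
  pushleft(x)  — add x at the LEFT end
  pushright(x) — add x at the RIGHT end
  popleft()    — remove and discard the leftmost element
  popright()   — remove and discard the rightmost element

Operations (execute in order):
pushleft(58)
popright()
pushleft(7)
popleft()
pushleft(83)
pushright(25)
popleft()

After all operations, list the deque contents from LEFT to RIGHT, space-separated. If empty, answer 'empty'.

Answer: 25

Derivation:
pushleft(58): [58]
popright(): []
pushleft(7): [7]
popleft(): []
pushleft(83): [83]
pushright(25): [83, 25]
popleft(): [25]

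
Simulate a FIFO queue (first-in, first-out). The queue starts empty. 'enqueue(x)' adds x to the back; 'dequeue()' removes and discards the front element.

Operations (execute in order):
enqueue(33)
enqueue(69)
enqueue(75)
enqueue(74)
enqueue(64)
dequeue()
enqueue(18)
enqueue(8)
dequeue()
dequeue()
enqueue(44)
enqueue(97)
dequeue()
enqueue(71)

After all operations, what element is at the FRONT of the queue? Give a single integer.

Answer: 64

Derivation:
enqueue(33): queue = [33]
enqueue(69): queue = [33, 69]
enqueue(75): queue = [33, 69, 75]
enqueue(74): queue = [33, 69, 75, 74]
enqueue(64): queue = [33, 69, 75, 74, 64]
dequeue(): queue = [69, 75, 74, 64]
enqueue(18): queue = [69, 75, 74, 64, 18]
enqueue(8): queue = [69, 75, 74, 64, 18, 8]
dequeue(): queue = [75, 74, 64, 18, 8]
dequeue(): queue = [74, 64, 18, 8]
enqueue(44): queue = [74, 64, 18, 8, 44]
enqueue(97): queue = [74, 64, 18, 8, 44, 97]
dequeue(): queue = [64, 18, 8, 44, 97]
enqueue(71): queue = [64, 18, 8, 44, 97, 71]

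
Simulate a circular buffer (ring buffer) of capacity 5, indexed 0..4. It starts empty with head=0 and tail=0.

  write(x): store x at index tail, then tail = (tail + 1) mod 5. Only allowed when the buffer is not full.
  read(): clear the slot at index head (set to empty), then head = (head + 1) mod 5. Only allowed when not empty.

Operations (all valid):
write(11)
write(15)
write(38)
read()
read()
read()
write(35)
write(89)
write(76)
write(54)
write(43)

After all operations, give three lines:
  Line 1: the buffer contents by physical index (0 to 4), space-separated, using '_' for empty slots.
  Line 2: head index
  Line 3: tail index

Answer: 76 54 43 35 89
3
3

Derivation:
write(11): buf=[11 _ _ _ _], head=0, tail=1, size=1
write(15): buf=[11 15 _ _ _], head=0, tail=2, size=2
write(38): buf=[11 15 38 _ _], head=0, tail=3, size=3
read(): buf=[_ 15 38 _ _], head=1, tail=3, size=2
read(): buf=[_ _ 38 _ _], head=2, tail=3, size=1
read(): buf=[_ _ _ _ _], head=3, tail=3, size=0
write(35): buf=[_ _ _ 35 _], head=3, tail=4, size=1
write(89): buf=[_ _ _ 35 89], head=3, tail=0, size=2
write(76): buf=[76 _ _ 35 89], head=3, tail=1, size=3
write(54): buf=[76 54 _ 35 89], head=3, tail=2, size=4
write(43): buf=[76 54 43 35 89], head=3, tail=3, size=5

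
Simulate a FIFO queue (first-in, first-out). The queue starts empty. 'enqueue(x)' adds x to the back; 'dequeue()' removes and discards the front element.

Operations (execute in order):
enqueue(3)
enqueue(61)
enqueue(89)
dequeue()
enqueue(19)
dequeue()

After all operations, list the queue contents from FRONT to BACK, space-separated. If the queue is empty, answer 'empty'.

Answer: 89 19

Derivation:
enqueue(3): [3]
enqueue(61): [3, 61]
enqueue(89): [3, 61, 89]
dequeue(): [61, 89]
enqueue(19): [61, 89, 19]
dequeue(): [89, 19]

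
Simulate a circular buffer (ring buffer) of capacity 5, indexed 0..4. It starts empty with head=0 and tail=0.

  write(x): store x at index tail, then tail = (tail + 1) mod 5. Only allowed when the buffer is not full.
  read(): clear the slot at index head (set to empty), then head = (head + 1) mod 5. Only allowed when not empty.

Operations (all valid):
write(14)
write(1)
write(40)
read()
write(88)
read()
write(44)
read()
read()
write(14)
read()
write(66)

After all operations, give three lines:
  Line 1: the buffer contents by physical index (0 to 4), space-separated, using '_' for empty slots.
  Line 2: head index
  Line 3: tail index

Answer: 14 66 _ _ _
0
2

Derivation:
write(14): buf=[14 _ _ _ _], head=0, tail=1, size=1
write(1): buf=[14 1 _ _ _], head=0, tail=2, size=2
write(40): buf=[14 1 40 _ _], head=0, tail=3, size=3
read(): buf=[_ 1 40 _ _], head=1, tail=3, size=2
write(88): buf=[_ 1 40 88 _], head=1, tail=4, size=3
read(): buf=[_ _ 40 88 _], head=2, tail=4, size=2
write(44): buf=[_ _ 40 88 44], head=2, tail=0, size=3
read(): buf=[_ _ _ 88 44], head=3, tail=0, size=2
read(): buf=[_ _ _ _ 44], head=4, tail=0, size=1
write(14): buf=[14 _ _ _ 44], head=4, tail=1, size=2
read(): buf=[14 _ _ _ _], head=0, tail=1, size=1
write(66): buf=[14 66 _ _ _], head=0, tail=2, size=2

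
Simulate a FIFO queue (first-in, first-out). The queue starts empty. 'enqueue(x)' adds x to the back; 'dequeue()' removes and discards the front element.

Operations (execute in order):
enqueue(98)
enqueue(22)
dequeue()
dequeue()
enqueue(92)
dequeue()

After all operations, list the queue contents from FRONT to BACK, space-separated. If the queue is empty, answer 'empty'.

enqueue(98): [98]
enqueue(22): [98, 22]
dequeue(): [22]
dequeue(): []
enqueue(92): [92]
dequeue(): []

Answer: empty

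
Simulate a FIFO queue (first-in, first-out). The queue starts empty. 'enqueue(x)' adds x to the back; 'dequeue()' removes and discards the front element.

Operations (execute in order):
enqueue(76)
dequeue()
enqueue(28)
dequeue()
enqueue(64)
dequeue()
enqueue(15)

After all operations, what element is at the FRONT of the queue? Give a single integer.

enqueue(76): queue = [76]
dequeue(): queue = []
enqueue(28): queue = [28]
dequeue(): queue = []
enqueue(64): queue = [64]
dequeue(): queue = []
enqueue(15): queue = [15]

Answer: 15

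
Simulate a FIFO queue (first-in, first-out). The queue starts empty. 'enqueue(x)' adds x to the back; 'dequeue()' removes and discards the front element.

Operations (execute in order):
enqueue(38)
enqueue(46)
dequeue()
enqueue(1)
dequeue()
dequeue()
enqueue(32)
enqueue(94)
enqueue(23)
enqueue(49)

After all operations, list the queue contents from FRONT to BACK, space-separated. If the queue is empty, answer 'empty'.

Answer: 32 94 23 49

Derivation:
enqueue(38): [38]
enqueue(46): [38, 46]
dequeue(): [46]
enqueue(1): [46, 1]
dequeue(): [1]
dequeue(): []
enqueue(32): [32]
enqueue(94): [32, 94]
enqueue(23): [32, 94, 23]
enqueue(49): [32, 94, 23, 49]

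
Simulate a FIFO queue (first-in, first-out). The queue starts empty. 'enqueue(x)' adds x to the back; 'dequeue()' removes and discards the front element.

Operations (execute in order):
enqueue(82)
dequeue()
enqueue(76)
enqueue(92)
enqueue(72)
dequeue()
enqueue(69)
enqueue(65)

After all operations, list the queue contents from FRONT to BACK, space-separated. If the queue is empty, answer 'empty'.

Answer: 92 72 69 65

Derivation:
enqueue(82): [82]
dequeue(): []
enqueue(76): [76]
enqueue(92): [76, 92]
enqueue(72): [76, 92, 72]
dequeue(): [92, 72]
enqueue(69): [92, 72, 69]
enqueue(65): [92, 72, 69, 65]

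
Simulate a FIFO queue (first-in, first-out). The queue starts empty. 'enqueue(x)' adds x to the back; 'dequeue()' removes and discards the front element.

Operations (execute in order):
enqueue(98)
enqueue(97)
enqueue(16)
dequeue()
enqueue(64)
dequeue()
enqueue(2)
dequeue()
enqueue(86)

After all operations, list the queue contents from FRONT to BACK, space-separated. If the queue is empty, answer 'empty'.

enqueue(98): [98]
enqueue(97): [98, 97]
enqueue(16): [98, 97, 16]
dequeue(): [97, 16]
enqueue(64): [97, 16, 64]
dequeue(): [16, 64]
enqueue(2): [16, 64, 2]
dequeue(): [64, 2]
enqueue(86): [64, 2, 86]

Answer: 64 2 86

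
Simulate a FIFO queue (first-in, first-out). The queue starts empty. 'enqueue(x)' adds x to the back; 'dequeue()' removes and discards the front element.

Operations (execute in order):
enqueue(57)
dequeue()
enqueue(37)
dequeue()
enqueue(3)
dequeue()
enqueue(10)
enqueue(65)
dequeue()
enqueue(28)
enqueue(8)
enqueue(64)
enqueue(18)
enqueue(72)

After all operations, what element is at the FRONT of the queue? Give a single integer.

enqueue(57): queue = [57]
dequeue(): queue = []
enqueue(37): queue = [37]
dequeue(): queue = []
enqueue(3): queue = [3]
dequeue(): queue = []
enqueue(10): queue = [10]
enqueue(65): queue = [10, 65]
dequeue(): queue = [65]
enqueue(28): queue = [65, 28]
enqueue(8): queue = [65, 28, 8]
enqueue(64): queue = [65, 28, 8, 64]
enqueue(18): queue = [65, 28, 8, 64, 18]
enqueue(72): queue = [65, 28, 8, 64, 18, 72]

Answer: 65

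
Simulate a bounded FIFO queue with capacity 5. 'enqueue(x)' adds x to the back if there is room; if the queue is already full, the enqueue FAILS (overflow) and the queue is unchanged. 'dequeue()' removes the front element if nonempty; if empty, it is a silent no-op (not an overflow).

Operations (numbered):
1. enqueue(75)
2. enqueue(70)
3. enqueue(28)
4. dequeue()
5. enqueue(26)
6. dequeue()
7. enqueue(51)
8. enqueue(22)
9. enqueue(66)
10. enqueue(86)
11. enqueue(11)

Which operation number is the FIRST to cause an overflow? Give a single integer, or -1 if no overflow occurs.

Answer: 10

Derivation:
1. enqueue(75): size=1
2. enqueue(70): size=2
3. enqueue(28): size=3
4. dequeue(): size=2
5. enqueue(26): size=3
6. dequeue(): size=2
7. enqueue(51): size=3
8. enqueue(22): size=4
9. enqueue(66): size=5
10. enqueue(86): size=5=cap → OVERFLOW (fail)
11. enqueue(11): size=5=cap → OVERFLOW (fail)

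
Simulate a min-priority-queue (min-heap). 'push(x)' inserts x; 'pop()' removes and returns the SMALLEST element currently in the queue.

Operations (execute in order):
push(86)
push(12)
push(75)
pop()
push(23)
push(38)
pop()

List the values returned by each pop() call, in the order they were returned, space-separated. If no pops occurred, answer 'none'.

Answer: 12 23

Derivation:
push(86): heap contents = [86]
push(12): heap contents = [12, 86]
push(75): heap contents = [12, 75, 86]
pop() → 12: heap contents = [75, 86]
push(23): heap contents = [23, 75, 86]
push(38): heap contents = [23, 38, 75, 86]
pop() → 23: heap contents = [38, 75, 86]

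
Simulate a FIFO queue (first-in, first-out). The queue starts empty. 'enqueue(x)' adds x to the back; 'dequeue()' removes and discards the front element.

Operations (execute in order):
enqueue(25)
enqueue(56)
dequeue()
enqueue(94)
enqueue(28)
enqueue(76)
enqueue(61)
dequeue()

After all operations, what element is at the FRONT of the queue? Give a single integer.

Answer: 94

Derivation:
enqueue(25): queue = [25]
enqueue(56): queue = [25, 56]
dequeue(): queue = [56]
enqueue(94): queue = [56, 94]
enqueue(28): queue = [56, 94, 28]
enqueue(76): queue = [56, 94, 28, 76]
enqueue(61): queue = [56, 94, 28, 76, 61]
dequeue(): queue = [94, 28, 76, 61]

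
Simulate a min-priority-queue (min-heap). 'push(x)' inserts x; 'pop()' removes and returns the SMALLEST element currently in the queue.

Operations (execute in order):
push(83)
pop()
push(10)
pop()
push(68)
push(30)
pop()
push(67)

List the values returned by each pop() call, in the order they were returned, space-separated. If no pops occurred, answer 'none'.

Answer: 83 10 30

Derivation:
push(83): heap contents = [83]
pop() → 83: heap contents = []
push(10): heap contents = [10]
pop() → 10: heap contents = []
push(68): heap contents = [68]
push(30): heap contents = [30, 68]
pop() → 30: heap contents = [68]
push(67): heap contents = [67, 68]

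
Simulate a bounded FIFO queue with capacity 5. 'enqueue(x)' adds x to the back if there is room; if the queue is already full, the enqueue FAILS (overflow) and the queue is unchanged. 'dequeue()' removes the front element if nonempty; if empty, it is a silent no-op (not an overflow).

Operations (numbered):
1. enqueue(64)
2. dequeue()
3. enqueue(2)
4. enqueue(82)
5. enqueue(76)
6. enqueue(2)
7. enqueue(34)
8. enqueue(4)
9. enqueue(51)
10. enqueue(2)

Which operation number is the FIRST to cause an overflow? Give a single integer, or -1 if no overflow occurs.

1. enqueue(64): size=1
2. dequeue(): size=0
3. enqueue(2): size=1
4. enqueue(82): size=2
5. enqueue(76): size=3
6. enqueue(2): size=4
7. enqueue(34): size=5
8. enqueue(4): size=5=cap → OVERFLOW (fail)
9. enqueue(51): size=5=cap → OVERFLOW (fail)
10. enqueue(2): size=5=cap → OVERFLOW (fail)

Answer: 8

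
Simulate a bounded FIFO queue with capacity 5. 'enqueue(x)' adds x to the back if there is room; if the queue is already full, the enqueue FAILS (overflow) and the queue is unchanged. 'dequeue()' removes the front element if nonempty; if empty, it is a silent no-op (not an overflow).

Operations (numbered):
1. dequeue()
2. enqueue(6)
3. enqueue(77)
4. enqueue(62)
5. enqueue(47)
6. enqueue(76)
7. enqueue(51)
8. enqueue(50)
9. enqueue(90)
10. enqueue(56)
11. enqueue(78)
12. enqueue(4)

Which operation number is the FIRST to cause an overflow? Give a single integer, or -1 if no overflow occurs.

1. dequeue(): empty, no-op, size=0
2. enqueue(6): size=1
3. enqueue(77): size=2
4. enqueue(62): size=3
5. enqueue(47): size=4
6. enqueue(76): size=5
7. enqueue(51): size=5=cap → OVERFLOW (fail)
8. enqueue(50): size=5=cap → OVERFLOW (fail)
9. enqueue(90): size=5=cap → OVERFLOW (fail)
10. enqueue(56): size=5=cap → OVERFLOW (fail)
11. enqueue(78): size=5=cap → OVERFLOW (fail)
12. enqueue(4): size=5=cap → OVERFLOW (fail)

Answer: 7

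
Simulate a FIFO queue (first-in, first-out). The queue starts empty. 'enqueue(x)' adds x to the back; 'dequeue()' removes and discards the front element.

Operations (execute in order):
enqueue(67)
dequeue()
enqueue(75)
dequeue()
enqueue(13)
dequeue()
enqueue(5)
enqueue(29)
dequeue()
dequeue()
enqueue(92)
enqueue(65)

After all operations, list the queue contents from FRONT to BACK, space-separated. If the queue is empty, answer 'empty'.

enqueue(67): [67]
dequeue(): []
enqueue(75): [75]
dequeue(): []
enqueue(13): [13]
dequeue(): []
enqueue(5): [5]
enqueue(29): [5, 29]
dequeue(): [29]
dequeue(): []
enqueue(92): [92]
enqueue(65): [92, 65]

Answer: 92 65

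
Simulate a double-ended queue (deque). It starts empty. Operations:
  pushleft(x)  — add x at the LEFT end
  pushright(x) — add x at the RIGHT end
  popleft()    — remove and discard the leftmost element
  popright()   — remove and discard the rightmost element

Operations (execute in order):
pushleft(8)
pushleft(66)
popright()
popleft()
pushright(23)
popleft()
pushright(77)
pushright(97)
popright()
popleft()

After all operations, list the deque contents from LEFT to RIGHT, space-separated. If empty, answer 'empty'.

Answer: empty

Derivation:
pushleft(8): [8]
pushleft(66): [66, 8]
popright(): [66]
popleft(): []
pushright(23): [23]
popleft(): []
pushright(77): [77]
pushright(97): [77, 97]
popright(): [77]
popleft(): []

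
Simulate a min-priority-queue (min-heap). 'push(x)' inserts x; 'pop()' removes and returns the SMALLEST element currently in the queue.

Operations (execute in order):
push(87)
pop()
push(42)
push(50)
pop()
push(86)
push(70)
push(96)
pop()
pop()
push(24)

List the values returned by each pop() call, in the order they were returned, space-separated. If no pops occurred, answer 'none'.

push(87): heap contents = [87]
pop() → 87: heap contents = []
push(42): heap contents = [42]
push(50): heap contents = [42, 50]
pop() → 42: heap contents = [50]
push(86): heap contents = [50, 86]
push(70): heap contents = [50, 70, 86]
push(96): heap contents = [50, 70, 86, 96]
pop() → 50: heap contents = [70, 86, 96]
pop() → 70: heap contents = [86, 96]
push(24): heap contents = [24, 86, 96]

Answer: 87 42 50 70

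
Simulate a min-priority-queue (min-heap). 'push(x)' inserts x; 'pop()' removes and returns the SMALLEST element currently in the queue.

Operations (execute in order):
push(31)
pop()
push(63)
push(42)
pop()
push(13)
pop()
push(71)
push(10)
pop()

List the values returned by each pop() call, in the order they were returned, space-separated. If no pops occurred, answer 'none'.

push(31): heap contents = [31]
pop() → 31: heap contents = []
push(63): heap contents = [63]
push(42): heap contents = [42, 63]
pop() → 42: heap contents = [63]
push(13): heap contents = [13, 63]
pop() → 13: heap contents = [63]
push(71): heap contents = [63, 71]
push(10): heap contents = [10, 63, 71]
pop() → 10: heap contents = [63, 71]

Answer: 31 42 13 10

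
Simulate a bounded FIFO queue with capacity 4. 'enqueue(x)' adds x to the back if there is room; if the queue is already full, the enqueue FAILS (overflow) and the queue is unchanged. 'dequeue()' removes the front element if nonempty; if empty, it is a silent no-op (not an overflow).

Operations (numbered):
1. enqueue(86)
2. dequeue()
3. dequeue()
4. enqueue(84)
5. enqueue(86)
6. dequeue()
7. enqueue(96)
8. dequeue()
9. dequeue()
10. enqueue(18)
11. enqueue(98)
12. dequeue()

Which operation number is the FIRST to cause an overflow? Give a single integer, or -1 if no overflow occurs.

Answer: -1

Derivation:
1. enqueue(86): size=1
2. dequeue(): size=0
3. dequeue(): empty, no-op, size=0
4. enqueue(84): size=1
5. enqueue(86): size=2
6. dequeue(): size=1
7. enqueue(96): size=2
8. dequeue(): size=1
9. dequeue(): size=0
10. enqueue(18): size=1
11. enqueue(98): size=2
12. dequeue(): size=1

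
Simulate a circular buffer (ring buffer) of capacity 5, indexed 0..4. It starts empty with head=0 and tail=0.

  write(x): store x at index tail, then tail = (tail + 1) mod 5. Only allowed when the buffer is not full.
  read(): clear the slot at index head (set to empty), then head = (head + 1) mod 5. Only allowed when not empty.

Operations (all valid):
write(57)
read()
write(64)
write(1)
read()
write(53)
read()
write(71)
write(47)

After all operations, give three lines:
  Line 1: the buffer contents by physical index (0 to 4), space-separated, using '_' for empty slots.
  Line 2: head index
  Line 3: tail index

write(57): buf=[57 _ _ _ _], head=0, tail=1, size=1
read(): buf=[_ _ _ _ _], head=1, tail=1, size=0
write(64): buf=[_ 64 _ _ _], head=1, tail=2, size=1
write(1): buf=[_ 64 1 _ _], head=1, tail=3, size=2
read(): buf=[_ _ 1 _ _], head=2, tail=3, size=1
write(53): buf=[_ _ 1 53 _], head=2, tail=4, size=2
read(): buf=[_ _ _ 53 _], head=3, tail=4, size=1
write(71): buf=[_ _ _ 53 71], head=3, tail=0, size=2
write(47): buf=[47 _ _ 53 71], head=3, tail=1, size=3

Answer: 47 _ _ 53 71
3
1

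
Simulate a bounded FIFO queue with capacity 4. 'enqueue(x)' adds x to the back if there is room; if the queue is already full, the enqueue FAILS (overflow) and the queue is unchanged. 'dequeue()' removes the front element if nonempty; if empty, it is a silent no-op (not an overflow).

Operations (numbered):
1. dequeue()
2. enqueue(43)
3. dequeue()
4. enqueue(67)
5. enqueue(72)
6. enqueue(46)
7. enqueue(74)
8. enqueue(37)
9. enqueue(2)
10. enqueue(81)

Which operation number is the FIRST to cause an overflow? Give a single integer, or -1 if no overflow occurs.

1. dequeue(): empty, no-op, size=0
2. enqueue(43): size=1
3. dequeue(): size=0
4. enqueue(67): size=1
5. enqueue(72): size=2
6. enqueue(46): size=3
7. enqueue(74): size=4
8. enqueue(37): size=4=cap → OVERFLOW (fail)
9. enqueue(2): size=4=cap → OVERFLOW (fail)
10. enqueue(81): size=4=cap → OVERFLOW (fail)

Answer: 8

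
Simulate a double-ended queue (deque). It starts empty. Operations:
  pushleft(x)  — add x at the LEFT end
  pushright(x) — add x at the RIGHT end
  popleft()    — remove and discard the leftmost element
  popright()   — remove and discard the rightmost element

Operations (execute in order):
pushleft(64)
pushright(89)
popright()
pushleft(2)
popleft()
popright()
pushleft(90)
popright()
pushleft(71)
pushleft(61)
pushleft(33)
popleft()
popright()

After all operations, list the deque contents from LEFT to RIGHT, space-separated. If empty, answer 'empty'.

pushleft(64): [64]
pushright(89): [64, 89]
popright(): [64]
pushleft(2): [2, 64]
popleft(): [64]
popright(): []
pushleft(90): [90]
popright(): []
pushleft(71): [71]
pushleft(61): [61, 71]
pushleft(33): [33, 61, 71]
popleft(): [61, 71]
popright(): [61]

Answer: 61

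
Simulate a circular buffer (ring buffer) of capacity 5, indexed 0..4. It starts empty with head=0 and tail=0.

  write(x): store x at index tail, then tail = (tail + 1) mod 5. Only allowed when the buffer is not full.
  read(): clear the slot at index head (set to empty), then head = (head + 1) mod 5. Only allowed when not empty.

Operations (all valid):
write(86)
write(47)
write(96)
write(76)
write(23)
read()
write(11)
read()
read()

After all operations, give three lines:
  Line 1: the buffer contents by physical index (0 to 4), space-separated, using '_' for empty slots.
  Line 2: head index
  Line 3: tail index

Answer: 11 _ _ 76 23
3
1

Derivation:
write(86): buf=[86 _ _ _ _], head=0, tail=1, size=1
write(47): buf=[86 47 _ _ _], head=0, tail=2, size=2
write(96): buf=[86 47 96 _ _], head=0, tail=3, size=3
write(76): buf=[86 47 96 76 _], head=0, tail=4, size=4
write(23): buf=[86 47 96 76 23], head=0, tail=0, size=5
read(): buf=[_ 47 96 76 23], head=1, tail=0, size=4
write(11): buf=[11 47 96 76 23], head=1, tail=1, size=5
read(): buf=[11 _ 96 76 23], head=2, tail=1, size=4
read(): buf=[11 _ _ 76 23], head=3, tail=1, size=3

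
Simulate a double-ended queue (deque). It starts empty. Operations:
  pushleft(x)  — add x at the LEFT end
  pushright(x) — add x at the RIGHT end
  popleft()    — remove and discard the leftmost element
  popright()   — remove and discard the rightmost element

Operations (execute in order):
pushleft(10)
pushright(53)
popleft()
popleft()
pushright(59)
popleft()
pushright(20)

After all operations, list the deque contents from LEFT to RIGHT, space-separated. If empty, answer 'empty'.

Answer: 20

Derivation:
pushleft(10): [10]
pushright(53): [10, 53]
popleft(): [53]
popleft(): []
pushright(59): [59]
popleft(): []
pushright(20): [20]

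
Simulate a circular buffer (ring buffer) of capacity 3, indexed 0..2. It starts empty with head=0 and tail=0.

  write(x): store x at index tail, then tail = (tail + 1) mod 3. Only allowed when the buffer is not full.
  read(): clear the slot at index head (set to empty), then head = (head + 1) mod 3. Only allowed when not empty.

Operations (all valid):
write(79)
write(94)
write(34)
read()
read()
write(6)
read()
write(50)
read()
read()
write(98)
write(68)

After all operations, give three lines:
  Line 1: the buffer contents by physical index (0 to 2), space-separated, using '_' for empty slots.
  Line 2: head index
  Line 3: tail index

Answer: 68 _ 98
2
1

Derivation:
write(79): buf=[79 _ _], head=0, tail=1, size=1
write(94): buf=[79 94 _], head=0, tail=2, size=2
write(34): buf=[79 94 34], head=0, tail=0, size=3
read(): buf=[_ 94 34], head=1, tail=0, size=2
read(): buf=[_ _ 34], head=2, tail=0, size=1
write(6): buf=[6 _ 34], head=2, tail=1, size=2
read(): buf=[6 _ _], head=0, tail=1, size=1
write(50): buf=[6 50 _], head=0, tail=2, size=2
read(): buf=[_ 50 _], head=1, tail=2, size=1
read(): buf=[_ _ _], head=2, tail=2, size=0
write(98): buf=[_ _ 98], head=2, tail=0, size=1
write(68): buf=[68 _ 98], head=2, tail=1, size=2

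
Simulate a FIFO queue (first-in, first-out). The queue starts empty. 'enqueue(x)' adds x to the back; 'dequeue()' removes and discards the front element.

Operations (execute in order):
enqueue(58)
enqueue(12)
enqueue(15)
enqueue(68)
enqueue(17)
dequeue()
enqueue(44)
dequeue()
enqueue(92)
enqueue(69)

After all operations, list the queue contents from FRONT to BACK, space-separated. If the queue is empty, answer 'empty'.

Answer: 15 68 17 44 92 69

Derivation:
enqueue(58): [58]
enqueue(12): [58, 12]
enqueue(15): [58, 12, 15]
enqueue(68): [58, 12, 15, 68]
enqueue(17): [58, 12, 15, 68, 17]
dequeue(): [12, 15, 68, 17]
enqueue(44): [12, 15, 68, 17, 44]
dequeue(): [15, 68, 17, 44]
enqueue(92): [15, 68, 17, 44, 92]
enqueue(69): [15, 68, 17, 44, 92, 69]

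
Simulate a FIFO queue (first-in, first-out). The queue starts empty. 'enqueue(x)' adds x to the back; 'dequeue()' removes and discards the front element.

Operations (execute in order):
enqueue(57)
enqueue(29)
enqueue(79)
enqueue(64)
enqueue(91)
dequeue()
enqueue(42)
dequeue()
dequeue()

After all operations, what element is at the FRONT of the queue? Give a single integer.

enqueue(57): queue = [57]
enqueue(29): queue = [57, 29]
enqueue(79): queue = [57, 29, 79]
enqueue(64): queue = [57, 29, 79, 64]
enqueue(91): queue = [57, 29, 79, 64, 91]
dequeue(): queue = [29, 79, 64, 91]
enqueue(42): queue = [29, 79, 64, 91, 42]
dequeue(): queue = [79, 64, 91, 42]
dequeue(): queue = [64, 91, 42]

Answer: 64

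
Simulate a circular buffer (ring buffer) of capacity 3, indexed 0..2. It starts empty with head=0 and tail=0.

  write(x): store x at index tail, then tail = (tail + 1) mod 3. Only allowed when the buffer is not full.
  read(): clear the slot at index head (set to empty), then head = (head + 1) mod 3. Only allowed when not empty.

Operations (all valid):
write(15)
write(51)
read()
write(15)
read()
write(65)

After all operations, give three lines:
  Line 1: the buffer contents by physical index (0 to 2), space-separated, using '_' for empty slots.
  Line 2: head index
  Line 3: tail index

Answer: 65 _ 15
2
1

Derivation:
write(15): buf=[15 _ _], head=0, tail=1, size=1
write(51): buf=[15 51 _], head=0, tail=2, size=2
read(): buf=[_ 51 _], head=1, tail=2, size=1
write(15): buf=[_ 51 15], head=1, tail=0, size=2
read(): buf=[_ _ 15], head=2, tail=0, size=1
write(65): buf=[65 _ 15], head=2, tail=1, size=2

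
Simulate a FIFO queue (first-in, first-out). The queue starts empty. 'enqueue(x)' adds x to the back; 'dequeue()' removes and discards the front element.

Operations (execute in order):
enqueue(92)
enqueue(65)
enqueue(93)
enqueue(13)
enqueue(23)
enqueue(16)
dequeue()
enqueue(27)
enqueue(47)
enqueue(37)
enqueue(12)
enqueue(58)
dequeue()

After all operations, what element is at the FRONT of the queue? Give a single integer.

Answer: 93

Derivation:
enqueue(92): queue = [92]
enqueue(65): queue = [92, 65]
enqueue(93): queue = [92, 65, 93]
enqueue(13): queue = [92, 65, 93, 13]
enqueue(23): queue = [92, 65, 93, 13, 23]
enqueue(16): queue = [92, 65, 93, 13, 23, 16]
dequeue(): queue = [65, 93, 13, 23, 16]
enqueue(27): queue = [65, 93, 13, 23, 16, 27]
enqueue(47): queue = [65, 93, 13, 23, 16, 27, 47]
enqueue(37): queue = [65, 93, 13, 23, 16, 27, 47, 37]
enqueue(12): queue = [65, 93, 13, 23, 16, 27, 47, 37, 12]
enqueue(58): queue = [65, 93, 13, 23, 16, 27, 47, 37, 12, 58]
dequeue(): queue = [93, 13, 23, 16, 27, 47, 37, 12, 58]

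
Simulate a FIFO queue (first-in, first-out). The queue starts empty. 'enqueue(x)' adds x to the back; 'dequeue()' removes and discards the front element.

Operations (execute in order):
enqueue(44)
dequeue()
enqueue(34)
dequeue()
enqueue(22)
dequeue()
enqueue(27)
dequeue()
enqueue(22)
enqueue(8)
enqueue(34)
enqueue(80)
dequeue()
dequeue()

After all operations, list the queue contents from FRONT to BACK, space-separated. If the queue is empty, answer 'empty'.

Answer: 34 80

Derivation:
enqueue(44): [44]
dequeue(): []
enqueue(34): [34]
dequeue(): []
enqueue(22): [22]
dequeue(): []
enqueue(27): [27]
dequeue(): []
enqueue(22): [22]
enqueue(8): [22, 8]
enqueue(34): [22, 8, 34]
enqueue(80): [22, 8, 34, 80]
dequeue(): [8, 34, 80]
dequeue(): [34, 80]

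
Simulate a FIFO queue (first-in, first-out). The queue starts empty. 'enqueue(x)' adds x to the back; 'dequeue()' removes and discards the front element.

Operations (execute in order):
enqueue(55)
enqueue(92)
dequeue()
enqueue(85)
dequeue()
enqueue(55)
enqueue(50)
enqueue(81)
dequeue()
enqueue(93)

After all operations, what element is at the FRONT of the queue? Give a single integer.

enqueue(55): queue = [55]
enqueue(92): queue = [55, 92]
dequeue(): queue = [92]
enqueue(85): queue = [92, 85]
dequeue(): queue = [85]
enqueue(55): queue = [85, 55]
enqueue(50): queue = [85, 55, 50]
enqueue(81): queue = [85, 55, 50, 81]
dequeue(): queue = [55, 50, 81]
enqueue(93): queue = [55, 50, 81, 93]

Answer: 55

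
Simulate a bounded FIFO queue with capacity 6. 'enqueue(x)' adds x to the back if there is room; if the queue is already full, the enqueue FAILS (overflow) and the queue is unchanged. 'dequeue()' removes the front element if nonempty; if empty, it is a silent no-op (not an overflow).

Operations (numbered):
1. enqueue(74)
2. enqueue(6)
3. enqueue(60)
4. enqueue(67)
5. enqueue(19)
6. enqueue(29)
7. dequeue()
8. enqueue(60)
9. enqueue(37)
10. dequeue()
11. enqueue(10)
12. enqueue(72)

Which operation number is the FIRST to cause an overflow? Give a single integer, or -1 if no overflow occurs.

Answer: 9

Derivation:
1. enqueue(74): size=1
2. enqueue(6): size=2
3. enqueue(60): size=3
4. enqueue(67): size=4
5. enqueue(19): size=5
6. enqueue(29): size=6
7. dequeue(): size=5
8. enqueue(60): size=6
9. enqueue(37): size=6=cap → OVERFLOW (fail)
10. dequeue(): size=5
11. enqueue(10): size=6
12. enqueue(72): size=6=cap → OVERFLOW (fail)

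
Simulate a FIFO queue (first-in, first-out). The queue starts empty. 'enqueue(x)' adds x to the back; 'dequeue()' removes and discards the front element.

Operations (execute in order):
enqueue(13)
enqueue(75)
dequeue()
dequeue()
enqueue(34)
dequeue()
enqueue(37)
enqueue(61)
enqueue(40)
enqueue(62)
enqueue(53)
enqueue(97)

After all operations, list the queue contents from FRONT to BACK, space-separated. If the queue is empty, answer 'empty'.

Answer: 37 61 40 62 53 97

Derivation:
enqueue(13): [13]
enqueue(75): [13, 75]
dequeue(): [75]
dequeue(): []
enqueue(34): [34]
dequeue(): []
enqueue(37): [37]
enqueue(61): [37, 61]
enqueue(40): [37, 61, 40]
enqueue(62): [37, 61, 40, 62]
enqueue(53): [37, 61, 40, 62, 53]
enqueue(97): [37, 61, 40, 62, 53, 97]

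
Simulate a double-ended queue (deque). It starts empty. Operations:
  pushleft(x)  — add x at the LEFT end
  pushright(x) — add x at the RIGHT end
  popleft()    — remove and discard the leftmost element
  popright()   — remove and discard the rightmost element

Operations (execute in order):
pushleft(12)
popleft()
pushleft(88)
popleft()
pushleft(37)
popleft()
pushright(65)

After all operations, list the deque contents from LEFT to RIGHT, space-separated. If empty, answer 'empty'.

Answer: 65

Derivation:
pushleft(12): [12]
popleft(): []
pushleft(88): [88]
popleft(): []
pushleft(37): [37]
popleft(): []
pushright(65): [65]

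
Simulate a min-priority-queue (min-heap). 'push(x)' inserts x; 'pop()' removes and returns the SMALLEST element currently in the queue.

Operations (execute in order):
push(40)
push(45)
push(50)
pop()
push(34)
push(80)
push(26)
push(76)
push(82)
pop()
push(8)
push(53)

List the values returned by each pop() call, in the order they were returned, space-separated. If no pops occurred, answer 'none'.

Answer: 40 26

Derivation:
push(40): heap contents = [40]
push(45): heap contents = [40, 45]
push(50): heap contents = [40, 45, 50]
pop() → 40: heap contents = [45, 50]
push(34): heap contents = [34, 45, 50]
push(80): heap contents = [34, 45, 50, 80]
push(26): heap contents = [26, 34, 45, 50, 80]
push(76): heap contents = [26, 34, 45, 50, 76, 80]
push(82): heap contents = [26, 34, 45, 50, 76, 80, 82]
pop() → 26: heap contents = [34, 45, 50, 76, 80, 82]
push(8): heap contents = [8, 34, 45, 50, 76, 80, 82]
push(53): heap contents = [8, 34, 45, 50, 53, 76, 80, 82]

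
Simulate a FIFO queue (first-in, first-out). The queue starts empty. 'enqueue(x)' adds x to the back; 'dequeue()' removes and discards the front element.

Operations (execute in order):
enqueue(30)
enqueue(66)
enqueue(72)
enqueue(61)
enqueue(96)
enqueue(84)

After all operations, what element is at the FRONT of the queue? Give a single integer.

enqueue(30): queue = [30]
enqueue(66): queue = [30, 66]
enqueue(72): queue = [30, 66, 72]
enqueue(61): queue = [30, 66, 72, 61]
enqueue(96): queue = [30, 66, 72, 61, 96]
enqueue(84): queue = [30, 66, 72, 61, 96, 84]

Answer: 30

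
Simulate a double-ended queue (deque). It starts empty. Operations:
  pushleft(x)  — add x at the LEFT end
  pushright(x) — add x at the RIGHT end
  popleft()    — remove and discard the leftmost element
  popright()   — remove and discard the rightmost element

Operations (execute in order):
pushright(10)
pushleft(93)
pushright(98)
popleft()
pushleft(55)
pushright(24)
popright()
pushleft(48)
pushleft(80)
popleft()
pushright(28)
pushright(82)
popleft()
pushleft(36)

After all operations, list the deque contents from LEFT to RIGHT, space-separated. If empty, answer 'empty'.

Answer: 36 55 10 98 28 82

Derivation:
pushright(10): [10]
pushleft(93): [93, 10]
pushright(98): [93, 10, 98]
popleft(): [10, 98]
pushleft(55): [55, 10, 98]
pushright(24): [55, 10, 98, 24]
popright(): [55, 10, 98]
pushleft(48): [48, 55, 10, 98]
pushleft(80): [80, 48, 55, 10, 98]
popleft(): [48, 55, 10, 98]
pushright(28): [48, 55, 10, 98, 28]
pushright(82): [48, 55, 10, 98, 28, 82]
popleft(): [55, 10, 98, 28, 82]
pushleft(36): [36, 55, 10, 98, 28, 82]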